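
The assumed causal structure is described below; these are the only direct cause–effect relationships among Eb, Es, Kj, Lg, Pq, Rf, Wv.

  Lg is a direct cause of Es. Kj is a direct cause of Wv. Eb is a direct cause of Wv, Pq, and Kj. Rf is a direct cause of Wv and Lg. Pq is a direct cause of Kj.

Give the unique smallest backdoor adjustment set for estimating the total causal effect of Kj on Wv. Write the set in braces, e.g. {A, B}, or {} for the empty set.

Variables eligible for adjustment (non-descendants of Kj, excluding Kj and Wv): {Eb, Es, Lg, Pq, Rf}.
Backdoor paths from Kj to Wv:
  P1: Kj <- Eb -> Wv
  P2: Kj <- Pq <- Eb -> Wv
The empty set is not sufficient: P1 (Kj <- Eb -> Wv) has no collider blocking it and no conditioned non-collider, so it is open.
Try {Eb}:
  P1: blocked at fork node Eb ∈ conditioning set.
  P2: blocked at fork node Eb ∈ conditioning set.
{Eb} contains no descendant of Kj and blocks every backdoor path.
No other singleton works — e.g. {Rf} leaves P1 open — so {Eb} is the unique smallest valid adjustment set.

{Eb}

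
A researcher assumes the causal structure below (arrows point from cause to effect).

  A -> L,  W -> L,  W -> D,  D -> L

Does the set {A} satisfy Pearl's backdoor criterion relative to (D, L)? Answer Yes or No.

No

Backdoor paths from D to L (paths whose first edge points into D):
  P1: D <- W -> L
Condition 1 (no descendant of D in the set): holds — descendants of D are {L}; none are in {A}.
Condition 2 (every backdoor path blocked by {A}):
  P1: open — no interior node is in the conditioning set.
{A} does not satisfy the backdoor criterion.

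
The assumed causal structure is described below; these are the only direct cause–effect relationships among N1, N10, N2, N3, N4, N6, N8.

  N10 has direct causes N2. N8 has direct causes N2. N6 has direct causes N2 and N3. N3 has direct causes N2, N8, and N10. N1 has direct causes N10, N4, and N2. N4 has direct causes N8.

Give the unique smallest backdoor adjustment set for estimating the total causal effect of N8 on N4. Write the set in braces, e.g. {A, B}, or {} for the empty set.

Variables eligible for adjustment (non-descendants of N8, excluding N8 and N4): {N10, N2}.
Backdoor paths from N8 to N4:
  P1: N8 <- N2 -> N10 -> N1 <- N4
  P2: N8 <- N2 -> N1 <- N4
  P3: N8 <- N2 -> N3 <- N10 -> N1 <- N4
  P4: N8 <- N2 -> N6 <- N3 <- N10 -> N1 <- N4
Each backdoor path contains an unconditioned collider, so every path is already blocked with the empty conditioning set:
  P1: blocked at collider N1 (neither it nor any descendant is in the conditioning set).
  P2: blocked at collider N1 (neither it nor any descendant is in the conditioning set).
  P3: blocked at collider N3 (neither it nor any descendant is in the conditioning set).
  P4: blocked at collider N6 (neither it nor any descendant is in the conditioning set).
The empty set is therefore the unique smallest valid set.

{}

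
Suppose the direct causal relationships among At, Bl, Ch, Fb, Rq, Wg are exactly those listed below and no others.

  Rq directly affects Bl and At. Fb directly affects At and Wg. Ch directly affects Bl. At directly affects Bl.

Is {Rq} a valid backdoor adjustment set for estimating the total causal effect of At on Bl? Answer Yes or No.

Yes

Backdoor paths from At to Bl (paths whose first edge points into At):
  P1: At <- Rq -> Bl
Condition 1 (no descendant of At in the set): holds — descendants of At are {Bl}; none are in {Rq}.
Condition 2 (every backdoor path blocked by {Rq}):
  P1: blocked at fork node Rq ∈ conditioning set.
{Rq} satisfies the backdoor criterion.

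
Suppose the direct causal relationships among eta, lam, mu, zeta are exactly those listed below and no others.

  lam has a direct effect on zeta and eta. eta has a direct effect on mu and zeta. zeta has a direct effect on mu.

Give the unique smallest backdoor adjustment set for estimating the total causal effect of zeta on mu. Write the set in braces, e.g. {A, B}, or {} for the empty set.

Variables eligible for adjustment (non-descendants of zeta, excluding zeta and mu): {eta, lam}.
Backdoor paths from zeta to mu:
  P1: zeta <- lam -> eta -> mu
  P2: zeta <- eta -> mu
The empty set is not sufficient: P1 (zeta <- lam -> eta -> mu) has no collider blocking it and no conditioned non-collider, so it is open.
Try {eta}:
  P1: blocked at chain node eta ∈ conditioning set.
  P2: blocked at fork node eta ∈ conditioning set.
{eta} contains no descendant of zeta and blocks every backdoor path.
No other singleton works — e.g. {lam} leaves P2 open — so {eta} is the unique smallest valid adjustment set.

{eta}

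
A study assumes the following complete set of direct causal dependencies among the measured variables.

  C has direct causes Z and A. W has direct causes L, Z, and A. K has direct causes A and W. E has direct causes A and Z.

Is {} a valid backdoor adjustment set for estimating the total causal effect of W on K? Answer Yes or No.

No

Backdoor paths from W to K (paths whose first edge points into W):
  P1: W <- Z -> E <- A -> K
  P2: W <- Z -> C <- A -> K
  P3: W <- A -> K
Condition 1 (no descendant of W in the set): holds — descendants of W are {K}; none are in {}.
Condition 2 (every backdoor path blocked by {}):
  P1: blocked at collider E (neither it nor any descendant is in the conditioning set).
  P2: blocked at collider C (neither it nor any descendant is in the conditioning set).
  P3: open — no interior node is in the conditioning set.
{} does not satisfy the backdoor criterion.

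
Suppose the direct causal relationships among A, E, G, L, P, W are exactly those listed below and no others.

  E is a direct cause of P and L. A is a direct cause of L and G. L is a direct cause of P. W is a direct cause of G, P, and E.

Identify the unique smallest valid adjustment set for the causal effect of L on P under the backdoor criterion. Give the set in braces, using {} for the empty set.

Variables eligible for adjustment (non-descendants of L, excluding L and P): {A, E, G, W}.
Backdoor paths from L to P:
  P1: L <- A -> G <- W -> E -> P
  P2: L <- A -> G <- W -> P
  P3: L <- E <- W -> P
  P4: L <- E -> P
The empty set is not sufficient: P3 (L <- E <- W -> P) has no collider blocking it and no conditioned non-collider, so it is open.
Try {E}:
  P1: blocked at collider G (neither it nor any descendant is in the conditioning set).
  P2: blocked at collider G (neither it nor any descendant is in the conditioning set).
  P3: blocked at chain node E ∈ conditioning set.
  P4: blocked at fork node E ∈ conditioning set.
{E} contains no descendant of L and blocks every backdoor path.
No other singleton works — e.g. {W} leaves P4 open — so {E} is the unique smallest valid adjustment set.

{E}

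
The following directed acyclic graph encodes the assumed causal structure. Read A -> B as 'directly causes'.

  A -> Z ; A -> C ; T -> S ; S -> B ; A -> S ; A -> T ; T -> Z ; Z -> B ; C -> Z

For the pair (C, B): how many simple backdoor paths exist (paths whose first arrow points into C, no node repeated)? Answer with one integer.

6

A backdoor path from C to B is any simple undirected path whose first edge points into C (i.e. leaves C via a parent).
Parents of C: {A}.
Enumerating:
  P1: C <- A -> T -> S -> B
  P2: C <- A -> T -> Z -> B
  P3: C <- A -> S <- T -> Z -> B
  P4: C <- A -> S -> B
  P5: C <- A -> Z <- T -> S -> B
  P6: C <- A -> Z -> B
That exhausts the simple backdoor paths. Count: 6.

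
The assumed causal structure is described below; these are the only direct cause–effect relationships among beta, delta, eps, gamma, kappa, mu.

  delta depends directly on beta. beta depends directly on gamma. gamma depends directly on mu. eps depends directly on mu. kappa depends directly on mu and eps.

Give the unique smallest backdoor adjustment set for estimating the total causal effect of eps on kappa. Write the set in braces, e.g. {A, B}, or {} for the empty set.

Variables eligible for adjustment (non-descendants of eps, excluding eps and kappa): {beta, delta, gamma, mu}.
Backdoor paths from eps to kappa:
  P1: eps <- mu -> kappa
The empty set is not sufficient: P1 (eps <- mu -> kappa) has no collider blocking it and no conditioned non-collider, so it is open.
Try {mu}:
  P1: blocked at fork node mu ∈ conditioning set.
{mu} contains no descendant of eps and blocks every backdoor path.
No other singleton works — e.g. {gamma} leaves P1 open — so {mu} is the unique smallest valid adjustment set.

{mu}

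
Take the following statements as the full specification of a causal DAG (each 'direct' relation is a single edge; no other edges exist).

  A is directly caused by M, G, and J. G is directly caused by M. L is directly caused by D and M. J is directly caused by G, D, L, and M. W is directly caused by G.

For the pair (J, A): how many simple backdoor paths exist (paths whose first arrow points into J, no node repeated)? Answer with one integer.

A backdoor path from J to A is any simple undirected path whose first edge points into J (i.e. leaves J via a parent).
Parents of J: {D, G, L, M}.
Enumerating:
  P1: J <- D -> L <- M -> G -> A
  P2: J <- D -> L <- M -> A
  P3: J <- M -> G -> A
  P4: J <- M -> A
  P5: J <- G <- M -> A
  P6: J <- G -> A
  P7: J <- L <- M -> G -> A
  P8: J <- L <- M -> A
That exhausts the simple backdoor paths. Count: 8.

8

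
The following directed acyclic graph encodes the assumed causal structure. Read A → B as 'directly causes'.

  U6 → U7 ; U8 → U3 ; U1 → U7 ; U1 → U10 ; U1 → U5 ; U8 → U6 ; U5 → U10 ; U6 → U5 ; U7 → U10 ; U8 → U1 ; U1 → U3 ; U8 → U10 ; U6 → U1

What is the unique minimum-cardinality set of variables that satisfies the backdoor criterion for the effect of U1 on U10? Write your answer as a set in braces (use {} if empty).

{U6, U8}

Variables eligible for adjustment (non-descendants of U1, excluding U1 and U10): {U6, U8}.
Backdoor paths from U1 to U10:
  P1: U1 <- U8 -> U6 -> U7 -> U10
  P2: U1 <- U8 -> U6 -> U5 -> U10
  P3: U1 <- U8 -> U10
  P4: U1 <- U6 <- U8 -> U10
  P5: U1 <- U6 -> U7 -> U10
  P6: U1 <- U6 -> U5 -> U10
The empty set is not sufficient: P1 (U1 <- U8 -> U6 -> U7 -> U10) has no collider blocking it and no conditioned non-collider, so it is open.
Try {U6, U8}:
  P1: blocked at fork node U8 ∈ conditioning set.
  P2: blocked at fork node U8 ∈ conditioning set.
  P3: blocked at fork node U8 ∈ conditioning set.
  P4: blocked at chain node U6 ∈ conditioning set.
  P5: blocked at fork node U6 ∈ conditioning set.
  P6: blocked at fork node U6 ∈ conditioning set.
{U6, U8} contains no descendant of U1 and blocks every backdoor path.
Every element of {U6, U8} is needed (dropping U6 leaves P5 open; dropping U8 leaves P3 open), so no proper subset is valid.
Among all size-2 subsets of the eligible variables, only {U6, U8} blocks every backdoor path, so it is the unique smallest valid adjustment set.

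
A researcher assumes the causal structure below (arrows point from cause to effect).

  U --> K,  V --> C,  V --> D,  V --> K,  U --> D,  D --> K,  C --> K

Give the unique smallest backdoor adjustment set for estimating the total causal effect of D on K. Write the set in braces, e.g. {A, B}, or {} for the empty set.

{U, V}

Variables eligible for adjustment (non-descendants of D, excluding D and K): {C, U, V}.
Backdoor paths from D to K:
  P1: D <- U -> K
  P2: D <- V -> C -> K
  P3: D <- V -> K
The empty set is not sufficient: P1 (D <- U -> K) has no collider blocking it and no conditioned non-collider, so it is open.
Try {U, V}:
  P1: blocked at fork node U ∈ conditioning set.
  P2: blocked at fork node V ∈ conditioning set.
  P3: blocked at fork node V ∈ conditioning set.
{U, V} contains no descendant of D and blocks every backdoor path.
Every element of {U, V} is needed (dropping U leaves P1 open; dropping V leaves P2 open), so no proper subset is valid.
Among all size-2 subsets of the eligible variables, only {U, V} blocks every backdoor path, so it is the unique smallest valid adjustment set.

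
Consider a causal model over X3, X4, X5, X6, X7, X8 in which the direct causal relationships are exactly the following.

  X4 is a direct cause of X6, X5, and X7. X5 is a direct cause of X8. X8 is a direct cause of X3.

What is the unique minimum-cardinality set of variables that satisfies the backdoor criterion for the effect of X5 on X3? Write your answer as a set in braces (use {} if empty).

{}

Variables eligible for adjustment (non-descendants of X5, excluding X5 and X3): {X4, X6, X7}.
Backdoor paths from X5 to X3:
  (none)
With no backdoor paths the empty set already satisfies the criterion, and it is trivially minimal.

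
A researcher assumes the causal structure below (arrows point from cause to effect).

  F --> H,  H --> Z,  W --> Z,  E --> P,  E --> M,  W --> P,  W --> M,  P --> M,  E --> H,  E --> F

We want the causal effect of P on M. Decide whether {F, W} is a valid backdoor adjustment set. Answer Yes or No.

Backdoor paths from P to M (paths whose first edge points into P):
  P1: P <- E -> F -> H -> Z <- W -> M
  P2: P <- E -> M
  P3: P <- E -> H -> Z <- W -> M
  P4: P <- W -> M
  P5: P <- W -> Z <- H <- E -> M
  P6: P <- W -> Z <- H <- F <- E -> M
Condition 1 (no descendant of P in the set): holds — descendants of P are {M}; none are in {F, W}.
Condition 2 (every backdoor path blocked by {F, W}):
  P1: blocked at chain node F ∈ conditioning set.
  P2: open — no interior node is in the conditioning set.
  P3: blocked at collider Z (neither it nor any descendant is in the conditioning set).
  P4: blocked at fork node W ∈ conditioning set.
  P5: blocked at fork node W ∈ conditioning set.
  P6: blocked at fork node W ∈ conditioning set.
{F, W} does not satisfy the backdoor criterion.

No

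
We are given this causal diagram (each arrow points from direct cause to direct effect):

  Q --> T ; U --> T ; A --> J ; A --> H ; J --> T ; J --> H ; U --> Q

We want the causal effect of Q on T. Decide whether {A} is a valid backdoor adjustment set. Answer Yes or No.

Backdoor paths from Q to T (paths whose first edge points into Q):
  P1: Q <- U -> T
Condition 1 (no descendant of Q in the set): holds — descendants of Q are {T}; none are in {A}.
Condition 2 (every backdoor path blocked by {A}):
  P1: open — no interior node is in the conditioning set.
{A} does not satisfy the backdoor criterion.

No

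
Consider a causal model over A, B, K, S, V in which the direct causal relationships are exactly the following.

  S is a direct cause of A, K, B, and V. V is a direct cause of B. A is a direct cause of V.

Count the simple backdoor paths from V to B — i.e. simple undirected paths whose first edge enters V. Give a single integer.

A backdoor path from V to B is any simple undirected path whose first edge points into V (i.e. leaves V via a parent).
Parents of V: {A, S}.
Enumerating:
  P1: V <- S -> B
  P2: V <- A <- S -> B
That exhausts the simple backdoor paths. Count: 2.

2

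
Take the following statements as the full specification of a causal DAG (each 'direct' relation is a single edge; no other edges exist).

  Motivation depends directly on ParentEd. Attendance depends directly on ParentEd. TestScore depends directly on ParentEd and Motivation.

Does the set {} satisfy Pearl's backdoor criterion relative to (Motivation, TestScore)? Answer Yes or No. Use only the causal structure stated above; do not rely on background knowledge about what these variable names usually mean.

Backdoor paths from Motivation to TestScore (paths whose first edge points into Motivation):
  P1: Motivation <- ParentEd -> TestScore
Condition 1 (no descendant of Motivation in the set): holds — descendants of Motivation are {TestScore}; none are in {}.
Condition 2 (every backdoor path blocked by {}):
  P1: open — no interior node is in the conditioning set.
{} does not satisfy the backdoor criterion.

No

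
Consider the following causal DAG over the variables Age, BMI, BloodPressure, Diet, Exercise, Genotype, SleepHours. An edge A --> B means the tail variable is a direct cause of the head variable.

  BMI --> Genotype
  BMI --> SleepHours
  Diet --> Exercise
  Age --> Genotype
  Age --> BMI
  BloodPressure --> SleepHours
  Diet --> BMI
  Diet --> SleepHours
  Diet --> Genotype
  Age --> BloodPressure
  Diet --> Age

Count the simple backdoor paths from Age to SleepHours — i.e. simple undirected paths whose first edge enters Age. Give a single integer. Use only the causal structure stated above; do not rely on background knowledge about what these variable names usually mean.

3

A backdoor path from Age to SleepHours is any simple undirected path whose first edge points into Age (i.e. leaves Age via a parent).
Parents of Age: {Diet}.
Enumerating:
  P1: Age <- Diet -> BMI -> SleepHours
  P2: Age <- Diet -> Genotype <- BMI -> SleepHours
  P3: Age <- Diet -> SleepHours
That exhausts the simple backdoor paths. Count: 3.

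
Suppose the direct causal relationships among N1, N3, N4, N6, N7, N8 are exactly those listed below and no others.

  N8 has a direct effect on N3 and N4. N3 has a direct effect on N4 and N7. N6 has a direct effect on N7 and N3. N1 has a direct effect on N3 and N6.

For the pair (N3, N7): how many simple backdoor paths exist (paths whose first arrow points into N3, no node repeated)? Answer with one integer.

2

A backdoor path from N3 to N7 is any simple undirected path whose first edge points into N3 (i.e. leaves N3 via a parent).
Parents of N3: {N1, N6, N8}.
Enumerating:
  P1: N3 <- N1 -> N6 -> N7
  P2: N3 <- N6 -> N7
That exhausts the simple backdoor paths. Count: 2.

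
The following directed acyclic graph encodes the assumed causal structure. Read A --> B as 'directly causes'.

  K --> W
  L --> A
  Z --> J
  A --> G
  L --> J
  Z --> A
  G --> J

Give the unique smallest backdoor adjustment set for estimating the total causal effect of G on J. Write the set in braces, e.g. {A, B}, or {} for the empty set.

{A}

Variables eligible for adjustment (non-descendants of G, excluding G and J): {A, K, L, W, Z}.
Backdoor paths from G to J:
  P1: G <- A <- Z -> J
  P2: G <- A <- L -> J
The empty set is not sufficient: P1 (G <- A <- Z -> J) has no collider blocking it and no conditioned non-collider, so it is open.
Try {A}:
  P1: blocked at chain node A ∈ conditioning set.
  P2: blocked at chain node A ∈ conditioning set.
{A} contains no descendant of G and blocks every backdoor path.
No other singleton works — e.g. {Z} leaves P2 open — so {A} is the unique smallest valid adjustment set.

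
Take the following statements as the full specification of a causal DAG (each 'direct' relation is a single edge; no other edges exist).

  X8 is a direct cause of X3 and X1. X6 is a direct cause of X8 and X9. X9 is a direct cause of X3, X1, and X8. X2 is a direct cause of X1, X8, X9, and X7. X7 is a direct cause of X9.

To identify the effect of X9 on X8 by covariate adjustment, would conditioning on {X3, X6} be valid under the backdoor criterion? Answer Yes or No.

Backdoor paths from X9 to X8 (paths whose first edge points into X9):
  P1: X9 <- X6 -> X8
  P2: X9 <- X2 -> X8
  P3: X9 <- X2 -> X1 <- X8
  P4: X9 <- X7 <- X2 -> X8
  P5: X9 <- X7 <- X2 -> X1 <- X8
Condition 1 (no descendant of X9 in the set): FAILS — X3 is a descendant of X9.
Condition 2 (every backdoor path blocked by {X3, X6}):
  P1: blocked at fork node X6 ∈ conditioning set.
  P2: open — no interior node is in the conditioning set.
  P3: blocked at collider X1 (neither it nor any descendant is in the conditioning set).
  P4: open — no interior node is in the conditioning set.
  P5: blocked at collider X1 (neither it nor any descendant is in the conditioning set).
{X3, X6} does not satisfy the backdoor criterion.

No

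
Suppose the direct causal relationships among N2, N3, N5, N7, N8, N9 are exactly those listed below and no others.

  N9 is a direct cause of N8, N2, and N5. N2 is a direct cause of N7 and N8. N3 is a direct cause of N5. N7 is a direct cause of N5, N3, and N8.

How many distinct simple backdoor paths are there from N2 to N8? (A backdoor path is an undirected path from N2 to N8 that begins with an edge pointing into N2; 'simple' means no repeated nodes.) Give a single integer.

3

A backdoor path from N2 to N8 is any simple undirected path whose first edge points into N2 (i.e. leaves N2 via a parent).
Parents of N2: {N9}.
Enumerating:
  P1: N2 <- N9 -> N8
  P2: N2 <- N9 -> N5 <- N7 -> N8
  P3: N2 <- N9 -> N5 <- N3 <- N7 -> N8
That exhausts the simple backdoor paths. Count: 3.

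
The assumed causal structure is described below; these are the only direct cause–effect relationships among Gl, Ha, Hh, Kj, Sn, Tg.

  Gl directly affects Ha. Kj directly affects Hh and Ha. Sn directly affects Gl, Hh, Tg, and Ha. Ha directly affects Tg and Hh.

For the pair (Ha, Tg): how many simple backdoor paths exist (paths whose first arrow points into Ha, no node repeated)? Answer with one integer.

3

A backdoor path from Ha to Tg is any simple undirected path whose first edge points into Ha (i.e. leaves Ha via a parent).
Parents of Ha: {Gl, Kj, Sn}.
Enumerating:
  P1: Ha <- Kj -> Hh <- Sn -> Tg
  P2: Ha <- Sn -> Tg
  P3: Ha <- Gl <- Sn -> Tg
That exhausts the simple backdoor paths. Count: 3.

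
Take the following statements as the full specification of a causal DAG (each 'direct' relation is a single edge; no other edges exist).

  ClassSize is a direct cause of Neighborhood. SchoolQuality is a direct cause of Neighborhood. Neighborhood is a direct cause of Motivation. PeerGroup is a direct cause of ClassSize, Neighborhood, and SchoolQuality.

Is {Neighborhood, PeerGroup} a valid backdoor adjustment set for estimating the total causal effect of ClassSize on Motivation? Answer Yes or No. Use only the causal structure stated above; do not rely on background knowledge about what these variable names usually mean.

No

Backdoor paths from ClassSize to Motivation (paths whose first edge points into ClassSize):
  P1: ClassSize <- PeerGroup -> SchoolQuality -> Neighborhood -> Motivation
  P2: ClassSize <- PeerGroup -> Neighborhood -> Motivation
Condition 1 (no descendant of ClassSize in the set): FAILS — Neighborhood is a descendant of ClassSize.
Condition 2 (every backdoor path blocked by {Neighborhood, PeerGroup}):
  P1: blocked at fork node PeerGroup ∈ conditioning set.
  P2: blocked at fork node PeerGroup ∈ conditioning set.
{Neighborhood, PeerGroup} does not satisfy the backdoor criterion.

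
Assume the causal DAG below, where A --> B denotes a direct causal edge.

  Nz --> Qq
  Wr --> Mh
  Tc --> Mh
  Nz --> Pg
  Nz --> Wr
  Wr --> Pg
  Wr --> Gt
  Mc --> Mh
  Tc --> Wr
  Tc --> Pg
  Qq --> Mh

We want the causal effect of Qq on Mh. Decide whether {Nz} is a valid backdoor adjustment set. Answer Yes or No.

Yes

Backdoor paths from Qq to Mh (paths whose first edge points into Qq):
  P1: Qq <- Nz -> Wr <- Tc -> Mh
  P2: Qq <- Nz -> Wr -> Pg <- Tc -> Mh
  P3: Qq <- Nz -> Wr -> Mh
  P4: Qq <- Nz -> Pg <- Tc -> Wr -> Mh
  P5: Qq <- Nz -> Pg <- Tc -> Mh
  P6: Qq <- Nz -> Pg <- Wr <- Tc -> Mh
  P7: Qq <- Nz -> Pg <- Wr -> Mh
Condition 1 (no descendant of Qq in the set): holds — descendants of Qq are {Mh}; none are in {Nz}.
Condition 2 (every backdoor path blocked by {Nz}):
  P1: blocked at fork node Nz ∈ conditioning set.
  P2: blocked at fork node Nz ∈ conditioning set.
  P3: blocked at fork node Nz ∈ conditioning set.
  P4: blocked at fork node Nz ∈ conditioning set.
  P5: blocked at fork node Nz ∈ conditioning set.
  P6: blocked at fork node Nz ∈ conditioning set.
  P7: blocked at fork node Nz ∈ conditioning set.
{Nz} satisfies the backdoor criterion.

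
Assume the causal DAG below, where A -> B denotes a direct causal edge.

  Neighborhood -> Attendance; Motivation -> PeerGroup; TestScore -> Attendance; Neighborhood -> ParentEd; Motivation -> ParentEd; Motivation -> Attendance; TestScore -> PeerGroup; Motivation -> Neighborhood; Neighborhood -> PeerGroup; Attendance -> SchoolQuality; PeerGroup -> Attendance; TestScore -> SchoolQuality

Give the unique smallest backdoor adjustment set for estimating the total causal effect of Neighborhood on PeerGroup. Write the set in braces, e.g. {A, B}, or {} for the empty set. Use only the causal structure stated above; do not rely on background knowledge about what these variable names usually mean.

{Motivation}

Variables eligible for adjustment (non-descendants of Neighborhood, excluding Neighborhood and PeerGroup): {Motivation, TestScore}.
Backdoor paths from Neighborhood to PeerGroup:
  P1: Neighborhood <- Motivation -> PeerGroup
  P2: Neighborhood <- Motivation -> Attendance <- TestScore -> PeerGroup
  P3: Neighborhood <- Motivation -> Attendance <- PeerGroup
  P4: Neighborhood <- Motivation -> Attendance -> SchoolQuality <- TestScore -> PeerGroup
The empty set is not sufficient: P1 (Neighborhood <- Motivation -> PeerGroup) has no collider blocking it and no conditioned non-collider, so it is open.
Try {Motivation}:
  P1: blocked at fork node Motivation ∈ conditioning set.
  P2: blocked at fork node Motivation ∈ conditioning set.
  P3: blocked at fork node Motivation ∈ conditioning set.
  P4: blocked at fork node Motivation ∈ conditioning set.
{Motivation} contains no descendant of Neighborhood and blocks every backdoor path.
No other singleton works — e.g. {TestScore} leaves P1 open — so {Motivation} is the unique smallest valid adjustment set.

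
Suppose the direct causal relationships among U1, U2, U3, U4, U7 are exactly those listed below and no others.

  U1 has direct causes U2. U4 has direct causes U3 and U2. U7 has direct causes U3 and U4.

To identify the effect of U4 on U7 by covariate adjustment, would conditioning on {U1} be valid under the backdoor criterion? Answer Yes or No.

No

Backdoor paths from U4 to U7 (paths whose first edge points into U4):
  P1: U4 <- U3 -> U7
Condition 1 (no descendant of U4 in the set): holds — descendants of U4 are {U7}; none are in {U1}.
Condition 2 (every backdoor path blocked by {U1}):
  P1: open — no interior node is in the conditioning set.
{U1} does not satisfy the backdoor criterion.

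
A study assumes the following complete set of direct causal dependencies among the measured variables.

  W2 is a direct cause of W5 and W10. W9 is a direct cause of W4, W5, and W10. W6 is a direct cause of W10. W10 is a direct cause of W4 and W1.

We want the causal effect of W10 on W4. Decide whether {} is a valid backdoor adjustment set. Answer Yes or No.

Backdoor paths from W10 to W4 (paths whose first edge points into W10):
  P1: W10 <- W2 -> W5 <- W9 -> W4
  P2: W10 <- W9 -> W4
Condition 1 (no descendant of W10 in the set): holds — descendants of W10 are {W1, W4}; none are in {}.
Condition 2 (every backdoor path blocked by {}):
  P1: blocked at collider W5 (neither it nor any descendant is in the conditioning set).
  P2: open — no interior node is in the conditioning set.
{} does not satisfy the backdoor criterion.

No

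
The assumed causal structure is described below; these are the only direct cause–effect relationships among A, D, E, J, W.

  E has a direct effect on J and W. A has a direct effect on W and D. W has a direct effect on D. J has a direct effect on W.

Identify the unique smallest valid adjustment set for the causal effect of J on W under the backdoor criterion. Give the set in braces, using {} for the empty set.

{E}

Variables eligible for adjustment (non-descendants of J, excluding J and W): {A, E}.
Backdoor paths from J to W:
  P1: J <- E -> W
The empty set is not sufficient: P1 (J <- E -> W) has no collider blocking it and no conditioned non-collider, so it is open.
Try {E}:
  P1: blocked at fork node E ∈ conditioning set.
{E} contains no descendant of J and blocks every backdoor path.
No other singleton works — e.g. {A} leaves P1 open — so {E} is the unique smallest valid adjustment set.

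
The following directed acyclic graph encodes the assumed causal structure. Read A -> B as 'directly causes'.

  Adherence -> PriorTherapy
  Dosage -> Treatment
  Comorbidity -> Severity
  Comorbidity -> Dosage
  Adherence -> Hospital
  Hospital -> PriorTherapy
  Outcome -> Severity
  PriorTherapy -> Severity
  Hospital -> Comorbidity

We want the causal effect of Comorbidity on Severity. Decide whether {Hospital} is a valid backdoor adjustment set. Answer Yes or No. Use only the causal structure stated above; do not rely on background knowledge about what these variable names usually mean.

Yes

Backdoor paths from Comorbidity to Severity (paths whose first edge points into Comorbidity):
  P1: Comorbidity <- Hospital <- Adherence -> PriorTherapy -> Severity
  P2: Comorbidity <- Hospital -> PriorTherapy -> Severity
Condition 1 (no descendant of Comorbidity in the set): holds — descendants of Comorbidity are {Dosage, Severity, Treatment}; none are in {Hospital}.
Condition 2 (every backdoor path blocked by {Hospital}):
  P1: blocked at chain node Hospital ∈ conditioning set.
  P2: blocked at fork node Hospital ∈ conditioning set.
{Hospital} satisfies the backdoor criterion.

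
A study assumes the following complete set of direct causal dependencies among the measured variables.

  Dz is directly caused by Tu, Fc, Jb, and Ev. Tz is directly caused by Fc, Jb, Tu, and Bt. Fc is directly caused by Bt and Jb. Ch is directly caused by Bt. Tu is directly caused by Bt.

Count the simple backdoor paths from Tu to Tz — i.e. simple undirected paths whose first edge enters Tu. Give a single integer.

4

A backdoor path from Tu to Tz is any simple undirected path whose first edge points into Tu (i.e. leaves Tu via a parent).
Parents of Tu: {Bt}.
Enumerating:
  P1: Tu <- Bt -> Fc <- Jb -> Tz
  P2: Tu <- Bt -> Fc -> Dz <- Jb -> Tz
  P3: Tu <- Bt -> Fc -> Tz
  P4: Tu <- Bt -> Tz
That exhausts the simple backdoor paths. Count: 4.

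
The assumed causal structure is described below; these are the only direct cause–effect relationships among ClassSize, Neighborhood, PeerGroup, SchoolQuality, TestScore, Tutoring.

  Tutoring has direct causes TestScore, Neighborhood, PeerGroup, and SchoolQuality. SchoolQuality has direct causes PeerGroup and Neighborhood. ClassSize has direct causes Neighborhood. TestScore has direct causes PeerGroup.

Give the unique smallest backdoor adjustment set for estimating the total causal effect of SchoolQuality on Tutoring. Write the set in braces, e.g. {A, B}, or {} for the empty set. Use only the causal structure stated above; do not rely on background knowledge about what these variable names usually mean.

{Neighborhood, PeerGroup}

Variables eligible for adjustment (non-descendants of SchoolQuality, excluding SchoolQuality and Tutoring): {ClassSize, Neighborhood, PeerGroup, TestScore}.
Backdoor paths from SchoolQuality to Tutoring:
  P1: SchoolQuality <- Neighborhood -> Tutoring
  P2: SchoolQuality <- PeerGroup -> TestScore -> Tutoring
  P3: SchoolQuality <- PeerGroup -> Tutoring
The empty set is not sufficient: P1 (SchoolQuality <- Neighborhood -> Tutoring) has no collider blocking it and no conditioned non-collider, so it is open.
Try {Neighborhood, PeerGroup}:
  P1: blocked at fork node Neighborhood ∈ conditioning set.
  P2: blocked at fork node PeerGroup ∈ conditioning set.
  P3: blocked at fork node PeerGroup ∈ conditioning set.
{Neighborhood, PeerGroup} contains no descendant of SchoolQuality and blocks every backdoor path.
Every element of {Neighborhood, PeerGroup} is needed (dropping Neighborhood leaves P1 open; dropping PeerGroup leaves P2 open), so no proper subset is valid.
Among all size-2 subsets of the eligible variables, only {Neighborhood, PeerGroup} blocks every backdoor path, so it is the unique smallest valid adjustment set.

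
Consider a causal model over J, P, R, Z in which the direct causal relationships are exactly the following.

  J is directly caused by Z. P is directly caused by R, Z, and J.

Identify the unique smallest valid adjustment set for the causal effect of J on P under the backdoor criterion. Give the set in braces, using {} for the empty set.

{Z}

Variables eligible for adjustment (non-descendants of J, excluding J and P): {R, Z}.
Backdoor paths from J to P:
  P1: J <- Z -> P
The empty set is not sufficient: P1 (J <- Z -> P) has no collider blocking it and no conditioned non-collider, so it is open.
Try {Z}:
  P1: blocked at fork node Z ∈ conditioning set.
{Z} contains no descendant of J and blocks every backdoor path.
No other singleton works — e.g. {R} leaves P1 open — so {Z} is the unique smallest valid adjustment set.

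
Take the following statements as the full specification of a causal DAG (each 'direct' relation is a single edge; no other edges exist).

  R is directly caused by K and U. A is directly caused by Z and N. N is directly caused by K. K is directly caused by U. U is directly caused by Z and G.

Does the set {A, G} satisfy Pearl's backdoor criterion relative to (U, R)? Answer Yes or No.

Backdoor paths from U to R (paths whose first edge points into U):
  P1: U <- Z -> A <- N <- K -> R
Condition 1 (no descendant of U in the set): FAILS — A is a descendant of U.
Condition 2 (every backdoor path blocked by {A, G}):
  P1: open — collider(s) A are conditioned on (or have a conditioned descendant) and no non-collider on the path is in the set.
{A, G} does not satisfy the backdoor criterion.

No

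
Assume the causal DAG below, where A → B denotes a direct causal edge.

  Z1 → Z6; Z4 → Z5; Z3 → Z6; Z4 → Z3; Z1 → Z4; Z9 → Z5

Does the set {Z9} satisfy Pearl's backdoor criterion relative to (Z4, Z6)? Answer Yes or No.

No

Backdoor paths from Z4 to Z6 (paths whose first edge points into Z4):
  P1: Z4 <- Z1 -> Z6
Condition 1 (no descendant of Z4 in the set): holds — descendants of Z4 are {Z3, Z5, Z6}; none are in {Z9}.
Condition 2 (every backdoor path blocked by {Z9}):
  P1: open — no interior node is in the conditioning set.
{Z9} does not satisfy the backdoor criterion.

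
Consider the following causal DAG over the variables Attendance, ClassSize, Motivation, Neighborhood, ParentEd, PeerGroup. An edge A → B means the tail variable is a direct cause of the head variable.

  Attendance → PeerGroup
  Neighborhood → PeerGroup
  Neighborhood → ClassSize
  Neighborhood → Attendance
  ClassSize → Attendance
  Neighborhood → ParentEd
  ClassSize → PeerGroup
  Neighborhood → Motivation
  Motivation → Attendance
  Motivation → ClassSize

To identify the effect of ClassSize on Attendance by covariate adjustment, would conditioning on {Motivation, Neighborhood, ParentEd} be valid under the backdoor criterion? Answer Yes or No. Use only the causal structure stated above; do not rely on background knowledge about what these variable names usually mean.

Backdoor paths from ClassSize to Attendance (paths whose first edge points into ClassSize):
  P1: ClassSize <- Neighborhood -> Motivation -> Attendance
  P2: ClassSize <- Neighborhood -> Attendance
  P3: ClassSize <- Neighborhood -> PeerGroup <- Attendance
  P4: ClassSize <- Motivation <- Neighborhood -> Attendance
  P5: ClassSize <- Motivation <- Neighborhood -> PeerGroup <- Attendance
  P6: ClassSize <- Motivation -> Attendance
Condition 1 (no descendant of ClassSize in the set): holds — descendants of ClassSize are {Attendance, PeerGroup}; none are in {Motivation, Neighborhood, ParentEd}.
Condition 2 (every backdoor path blocked by {Motivation, Neighborhood, ParentEd}):
  P1: blocked at fork node Neighborhood ∈ conditioning set.
  P2: blocked at fork node Neighborhood ∈ conditioning set.
  P3: blocked at fork node Neighborhood ∈ conditioning set.
  P4: blocked at chain node Motivation ∈ conditioning set.
  P5: blocked at chain node Motivation ∈ conditioning set.
  P6: blocked at fork node Motivation ∈ conditioning set.
{Motivation, Neighborhood, ParentEd} satisfies the backdoor criterion.

Yes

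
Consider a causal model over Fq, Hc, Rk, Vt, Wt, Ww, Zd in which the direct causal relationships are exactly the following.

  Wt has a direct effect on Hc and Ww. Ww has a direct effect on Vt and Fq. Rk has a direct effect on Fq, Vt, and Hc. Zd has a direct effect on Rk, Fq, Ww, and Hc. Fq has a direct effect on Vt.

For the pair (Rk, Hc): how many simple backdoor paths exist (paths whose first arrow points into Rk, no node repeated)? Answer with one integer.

4

A backdoor path from Rk to Hc is any simple undirected path whose first edge points into Rk (i.e. leaves Rk via a parent).
Parents of Rk: {Zd}.
Enumerating:
  P1: Rk <- Zd -> Ww <- Wt -> Hc
  P2: Rk <- Zd -> Fq <- Ww <- Wt -> Hc
  P3: Rk <- Zd -> Fq -> Vt <- Ww <- Wt -> Hc
  P4: Rk <- Zd -> Hc
That exhausts the simple backdoor paths. Count: 4.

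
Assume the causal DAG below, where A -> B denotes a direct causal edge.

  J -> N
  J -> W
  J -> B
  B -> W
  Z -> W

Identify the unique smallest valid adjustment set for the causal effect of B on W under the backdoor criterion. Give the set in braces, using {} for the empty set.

Variables eligible for adjustment (non-descendants of B, excluding B and W): {J, N, Z}.
Backdoor paths from B to W:
  P1: B <- J -> W
The empty set is not sufficient: P1 (B <- J -> W) has no collider blocking it and no conditioned non-collider, so it is open.
Try {J}:
  P1: blocked at fork node J ∈ conditioning set.
{J} contains no descendant of B and blocks every backdoor path.
No other singleton works — e.g. {Z} leaves P1 open — so {J} is the unique smallest valid adjustment set.

{J}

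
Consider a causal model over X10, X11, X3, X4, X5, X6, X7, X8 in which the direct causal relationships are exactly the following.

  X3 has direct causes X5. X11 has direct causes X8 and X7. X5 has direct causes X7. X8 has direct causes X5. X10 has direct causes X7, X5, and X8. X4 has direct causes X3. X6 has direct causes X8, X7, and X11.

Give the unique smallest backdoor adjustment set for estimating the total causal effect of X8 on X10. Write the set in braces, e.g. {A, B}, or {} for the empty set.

Variables eligible for adjustment (non-descendants of X8, excluding X8 and X10): {X3, X4, X5, X7}.
Backdoor paths from X8 to X10:
  P1: X8 <- X5 <- X7 -> X10
  P2: X8 <- X5 -> X10
The empty set is not sufficient: P1 (X8 <- X5 <- X7 -> X10) has no collider blocking it and no conditioned non-collider, so it is open.
Try {X5}:
  P1: blocked at chain node X5 ∈ conditioning set.
  P2: blocked at fork node X5 ∈ conditioning set.
{X5} contains no descendant of X8 and blocks every backdoor path.
No other singleton works — e.g. {X7} leaves P2 open — so {X5} is the unique smallest valid adjustment set.

{X5}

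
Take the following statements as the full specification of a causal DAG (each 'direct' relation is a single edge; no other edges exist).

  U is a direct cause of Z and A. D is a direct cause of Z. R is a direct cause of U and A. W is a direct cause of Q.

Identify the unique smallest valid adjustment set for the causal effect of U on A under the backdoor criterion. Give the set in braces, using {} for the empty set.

Variables eligible for adjustment (non-descendants of U, excluding U and A): {D, Q, R, W}.
Backdoor paths from U to A:
  P1: U <- R -> A
The empty set is not sufficient: P1 (U <- R -> A) has no collider blocking it and no conditioned non-collider, so it is open.
Try {R}:
  P1: blocked at fork node R ∈ conditioning set.
{R} contains no descendant of U and blocks every backdoor path.
No other singleton works — e.g. {W} leaves P1 open — so {R} is the unique smallest valid adjustment set.

{R}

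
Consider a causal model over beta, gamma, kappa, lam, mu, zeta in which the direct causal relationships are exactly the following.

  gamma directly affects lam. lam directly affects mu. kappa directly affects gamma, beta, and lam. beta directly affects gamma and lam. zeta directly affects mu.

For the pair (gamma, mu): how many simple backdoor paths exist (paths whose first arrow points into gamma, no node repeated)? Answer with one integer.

4

A backdoor path from gamma to mu is any simple undirected path whose first edge points into gamma (i.e. leaves gamma via a parent).
Parents of gamma: {beta, kappa}.
Enumerating:
  P1: gamma <- kappa -> beta -> lam -> mu
  P2: gamma <- kappa -> lam -> mu
  P3: gamma <- beta <- kappa -> lam -> mu
  P4: gamma <- beta -> lam -> mu
That exhausts the simple backdoor paths. Count: 4.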